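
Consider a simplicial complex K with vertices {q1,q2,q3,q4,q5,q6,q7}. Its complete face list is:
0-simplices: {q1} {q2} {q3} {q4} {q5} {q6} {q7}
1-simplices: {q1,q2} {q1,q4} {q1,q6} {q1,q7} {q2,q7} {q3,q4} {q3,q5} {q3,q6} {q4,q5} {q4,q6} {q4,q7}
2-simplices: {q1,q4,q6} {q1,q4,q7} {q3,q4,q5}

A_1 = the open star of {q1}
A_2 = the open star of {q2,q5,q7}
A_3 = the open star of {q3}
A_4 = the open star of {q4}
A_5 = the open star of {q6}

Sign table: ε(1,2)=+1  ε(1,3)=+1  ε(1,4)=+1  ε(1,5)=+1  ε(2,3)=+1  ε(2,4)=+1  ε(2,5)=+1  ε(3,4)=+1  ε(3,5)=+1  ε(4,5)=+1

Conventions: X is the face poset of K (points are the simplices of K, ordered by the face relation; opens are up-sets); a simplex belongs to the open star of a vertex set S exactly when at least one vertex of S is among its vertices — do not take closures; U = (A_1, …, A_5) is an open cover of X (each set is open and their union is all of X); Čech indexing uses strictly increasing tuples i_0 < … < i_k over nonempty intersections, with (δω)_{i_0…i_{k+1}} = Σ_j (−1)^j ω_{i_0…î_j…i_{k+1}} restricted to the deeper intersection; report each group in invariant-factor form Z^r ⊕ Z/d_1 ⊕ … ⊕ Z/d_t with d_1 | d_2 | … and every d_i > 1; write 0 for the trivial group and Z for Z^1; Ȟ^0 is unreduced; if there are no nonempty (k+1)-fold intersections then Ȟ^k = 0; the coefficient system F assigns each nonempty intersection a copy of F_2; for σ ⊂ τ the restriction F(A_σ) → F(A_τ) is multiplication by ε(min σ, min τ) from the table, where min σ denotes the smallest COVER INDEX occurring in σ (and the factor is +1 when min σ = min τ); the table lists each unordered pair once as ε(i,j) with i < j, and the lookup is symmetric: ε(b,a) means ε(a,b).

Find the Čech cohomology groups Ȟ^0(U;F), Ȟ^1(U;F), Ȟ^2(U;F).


nerve of the cover:
  A1={{q1},{q1,q2},{q1,q4},{q1,q6},{q1,q7},{q1,q4,q6},{q1,q4,q7}} A2={{q2},{q5},{q7},{q1,q2},{q1,q7},{q2,q7},{q3,q5},{q4,q5},{q4,q7},{q1,q4,q7},{q3,q4,q5}} A3={{q3},{q3,q4},{q3,q5},{q3,q6},{q3,q4,q5}} A4={{q4},{q1,q4},{q3,q4},{q4,q5},{q4,q6},{q4,q7},{q1,q4,q6},{q1,q4,q7},{q3,q4,q5}} A5={{q6},{q1,q6},{q3,q6},{q4,q6},{q1,q4,q6}}
  A12={{q1,q2},{q1,q7},{q1,q4,q7}} A14={{q1,q4},{q1,q4,q6},{q1,q4,q7}} A15={{q1,q6},{q1,q4,q6}} A23={{q3,q5},{q3,q4,q5}} A24={{q4,q5},{q4,q7},{q1,q4,q7},{q3,q4,q5}} A34={{q3,q4},{q3,q4,q5}} A35={{q3,q6}} A45={{q4,q6},{q1,q4,q6}}
  A124={{q1,q4,q7}} A145={{q1,q4,q6}} A234={{q3,q4,q5}}
C dims 5,8,3; δ0: rk_F2 4; δ1: rk_F2 3
Ȟ^0 = (5 − 4) − 0 = 1, so Ȟ^0 ≅ Z/2
Ȟ^1 = (8 − 3) − 4 = 1, so Ȟ^1 ≅ Z/2
Ȟ^2 = (3 − 0) − 3 = 0, so Ȟ^2 ≅ 0

Ȟ^0 ≅ Z/2, Ȟ^1 ≅ Z/2 and Ȟ^2 ≅ 0


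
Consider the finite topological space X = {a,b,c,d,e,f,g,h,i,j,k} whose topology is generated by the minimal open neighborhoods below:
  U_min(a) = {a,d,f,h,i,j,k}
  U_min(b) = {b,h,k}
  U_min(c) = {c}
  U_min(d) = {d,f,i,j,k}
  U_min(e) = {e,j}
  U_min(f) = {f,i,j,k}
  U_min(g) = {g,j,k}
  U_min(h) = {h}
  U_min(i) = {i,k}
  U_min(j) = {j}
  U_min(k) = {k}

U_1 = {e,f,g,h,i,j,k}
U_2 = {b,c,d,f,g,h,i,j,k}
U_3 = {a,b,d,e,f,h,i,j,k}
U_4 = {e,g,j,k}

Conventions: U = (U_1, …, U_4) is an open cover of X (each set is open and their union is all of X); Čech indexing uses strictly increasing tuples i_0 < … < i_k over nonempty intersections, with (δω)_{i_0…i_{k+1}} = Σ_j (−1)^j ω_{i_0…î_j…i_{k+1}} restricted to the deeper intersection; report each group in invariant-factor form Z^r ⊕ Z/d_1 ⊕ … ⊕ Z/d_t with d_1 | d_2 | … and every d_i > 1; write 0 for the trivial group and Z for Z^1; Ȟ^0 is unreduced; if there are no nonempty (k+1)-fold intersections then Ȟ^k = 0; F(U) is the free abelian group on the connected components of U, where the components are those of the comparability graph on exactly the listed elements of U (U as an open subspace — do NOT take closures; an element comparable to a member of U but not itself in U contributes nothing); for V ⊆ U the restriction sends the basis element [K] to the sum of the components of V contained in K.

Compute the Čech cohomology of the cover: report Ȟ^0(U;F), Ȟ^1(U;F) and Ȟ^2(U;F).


cover nerve:
  U12={f,g,h,i,j,k} U13={e,f,h,i,j,k} U14={e,g,j,k} U23={b,d,f,h,i,j,k} U24={g,j,k} U34={e,j,k}
  U123={f,h,i,j,k} U124={g,j,k} U134={e,j,k} U234={j,k}
  U1234={j,k}
components per intersection:
  U1: {e,f,g,i,j,k} {h}
  U2: {b,d,f,g,h,i,j,k} {c}
  U3: {a,b,d,e,f,h,i,j,k}
  U4: {e,g,j,k}
  U12: {f,g,i,j,k} {h}
  U13: {e,f,i,j,k} {h}
  U14: {e,g,j,k}
  U23: {b,d,f,h,i,j,k}
  U24: {g,j,k}
  U34: {e,j} {k}
  U123: {f,i,j,k} {h}
  U124: {g,j,k}
  U134: {e,j} {k}
  U234: {j} {k}
  U1234: {j} {k}
C dims 6,9,7,2; δ0: rk 4, SNF 1^4; δ1: rk 5, SNF 1^5; δ2: rk 2, SNF 1^2
Ȟ^0: (6−4)−0=2 ⇒ Z^2
Ȟ^1: (9−5)−4=0 ⇒ 0
Ȟ^2: (7−2)−5=0 ⇒ 0

Ȟ^0(U;F) ≅ Z^2; Ȟ^1(U;F) ≅ 0; Ȟ^2(U;F) ≅ 0


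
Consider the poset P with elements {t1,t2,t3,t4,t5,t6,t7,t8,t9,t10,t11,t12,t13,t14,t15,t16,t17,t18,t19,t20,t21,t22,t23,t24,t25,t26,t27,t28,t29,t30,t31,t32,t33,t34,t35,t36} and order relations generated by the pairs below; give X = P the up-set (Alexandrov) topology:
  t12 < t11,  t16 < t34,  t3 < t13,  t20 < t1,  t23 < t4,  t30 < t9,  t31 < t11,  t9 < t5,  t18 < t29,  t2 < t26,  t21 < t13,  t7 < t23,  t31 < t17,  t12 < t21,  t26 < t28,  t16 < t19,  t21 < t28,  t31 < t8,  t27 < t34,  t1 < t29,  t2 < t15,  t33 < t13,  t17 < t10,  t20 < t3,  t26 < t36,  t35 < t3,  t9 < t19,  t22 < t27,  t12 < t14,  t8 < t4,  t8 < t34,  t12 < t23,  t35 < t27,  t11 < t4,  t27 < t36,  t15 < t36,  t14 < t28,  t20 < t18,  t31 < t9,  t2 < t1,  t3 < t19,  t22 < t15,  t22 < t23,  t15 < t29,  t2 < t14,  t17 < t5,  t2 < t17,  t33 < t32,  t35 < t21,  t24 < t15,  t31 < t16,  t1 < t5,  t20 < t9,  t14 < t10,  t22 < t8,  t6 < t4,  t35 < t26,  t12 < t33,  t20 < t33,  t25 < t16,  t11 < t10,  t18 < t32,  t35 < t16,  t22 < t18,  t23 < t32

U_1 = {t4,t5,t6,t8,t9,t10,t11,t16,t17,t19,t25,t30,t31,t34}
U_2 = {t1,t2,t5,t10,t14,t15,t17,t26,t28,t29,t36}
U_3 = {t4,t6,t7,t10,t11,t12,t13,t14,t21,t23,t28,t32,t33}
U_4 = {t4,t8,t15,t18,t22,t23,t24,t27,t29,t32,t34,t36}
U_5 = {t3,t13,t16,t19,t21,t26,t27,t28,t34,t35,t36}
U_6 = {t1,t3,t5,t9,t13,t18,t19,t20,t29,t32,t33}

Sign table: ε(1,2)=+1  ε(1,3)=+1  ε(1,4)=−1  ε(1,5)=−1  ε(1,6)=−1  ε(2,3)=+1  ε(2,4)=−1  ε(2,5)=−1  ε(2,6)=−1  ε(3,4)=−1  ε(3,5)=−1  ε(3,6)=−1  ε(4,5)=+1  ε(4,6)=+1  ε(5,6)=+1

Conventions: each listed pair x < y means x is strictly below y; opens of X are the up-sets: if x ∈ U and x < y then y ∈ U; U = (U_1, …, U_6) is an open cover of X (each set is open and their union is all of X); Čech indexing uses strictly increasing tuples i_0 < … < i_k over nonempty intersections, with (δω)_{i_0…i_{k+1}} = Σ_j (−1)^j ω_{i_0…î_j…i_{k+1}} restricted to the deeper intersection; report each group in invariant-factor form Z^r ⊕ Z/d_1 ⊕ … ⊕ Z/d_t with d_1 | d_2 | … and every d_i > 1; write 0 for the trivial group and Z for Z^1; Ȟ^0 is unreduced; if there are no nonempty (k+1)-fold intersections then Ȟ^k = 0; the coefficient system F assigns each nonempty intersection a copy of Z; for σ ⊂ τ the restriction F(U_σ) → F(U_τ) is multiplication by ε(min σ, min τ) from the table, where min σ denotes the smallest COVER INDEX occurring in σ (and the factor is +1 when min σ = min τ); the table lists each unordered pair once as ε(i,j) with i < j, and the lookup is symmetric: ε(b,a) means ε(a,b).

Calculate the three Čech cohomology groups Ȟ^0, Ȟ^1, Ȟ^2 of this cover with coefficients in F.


nonempty intersections:
  U12={t5,t10,t17} U13={t4,t6,t10,t11} U14={t4,t8,t34} U15={t16,t19,t34} U16={t5,t9,t19} U23={t10,t14,t28} U24={t15,t29,t36} U25={t26,t28,t36} U26={t1,t5,t29} U34={t4,t23,t32} U35={t13,t21,t28} U36={t13,t32,t33} U45={t27,t34,t36} U46={t18,t29,t32} U56={t3,t13,t19}
  U123={t10} U126={t5} U134={t4} U145={t34} U156={t19} U235={t28} U245={t36} U246={t29} U346={t32} U356={t13}
C dims 6,15,10; δ0: rk 5, SNF 1^5; δ1: rk 10, SNF 1^9·2
Ȟ^0: (6−5)−0=1 ⇒ Z
Ȟ^1: (15−10)−5=0 ⇒ 0
Ȟ^2: (10−0)−10=0 plus torsion [2] ⇒ Z/2

Ȟ^0 = Z,  Ȟ^1 = 0,  Ȟ^2 = Z/2


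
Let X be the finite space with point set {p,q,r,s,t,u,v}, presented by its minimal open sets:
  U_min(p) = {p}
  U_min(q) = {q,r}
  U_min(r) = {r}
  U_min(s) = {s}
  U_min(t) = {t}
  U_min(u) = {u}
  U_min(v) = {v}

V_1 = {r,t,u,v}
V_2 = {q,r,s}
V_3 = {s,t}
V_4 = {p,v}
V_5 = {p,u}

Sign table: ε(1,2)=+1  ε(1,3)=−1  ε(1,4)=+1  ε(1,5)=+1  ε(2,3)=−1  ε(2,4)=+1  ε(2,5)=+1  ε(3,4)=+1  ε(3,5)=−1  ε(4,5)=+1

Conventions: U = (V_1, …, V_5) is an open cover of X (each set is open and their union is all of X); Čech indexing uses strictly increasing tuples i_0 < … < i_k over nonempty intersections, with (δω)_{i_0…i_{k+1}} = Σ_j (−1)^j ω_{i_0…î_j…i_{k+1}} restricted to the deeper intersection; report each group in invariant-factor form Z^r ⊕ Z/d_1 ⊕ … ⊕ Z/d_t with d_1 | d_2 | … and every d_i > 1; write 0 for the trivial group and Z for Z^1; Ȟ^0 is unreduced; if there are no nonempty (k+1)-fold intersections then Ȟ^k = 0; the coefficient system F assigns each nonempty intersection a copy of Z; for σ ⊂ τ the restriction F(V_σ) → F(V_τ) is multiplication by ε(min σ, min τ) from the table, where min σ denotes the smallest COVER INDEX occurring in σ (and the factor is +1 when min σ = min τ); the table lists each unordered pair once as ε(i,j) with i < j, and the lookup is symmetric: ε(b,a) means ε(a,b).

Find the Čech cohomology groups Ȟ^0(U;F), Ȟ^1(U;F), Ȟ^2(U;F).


nerve of the cover:
  V12={r} V13={t} V14={v} V15={u} V23={s} V45={p}
C dims 5,6; δ0: rk 4, SNF 1^4
Ȟ^0 = (5 − 4) − 0 = 1, so Ȟ^0 ≅ Z
Ȟ^1 = (6 − 0) − 4 = 2, so Ȟ^1 ≅ Z^2
Ȟ^2 = (0 − 0) − 0 = 0, so Ȟ^2 ≅ 0

Ȟ^0 ≅ Z; Ȟ^1 ≅ Z^2; Ȟ^2 ≅ 0


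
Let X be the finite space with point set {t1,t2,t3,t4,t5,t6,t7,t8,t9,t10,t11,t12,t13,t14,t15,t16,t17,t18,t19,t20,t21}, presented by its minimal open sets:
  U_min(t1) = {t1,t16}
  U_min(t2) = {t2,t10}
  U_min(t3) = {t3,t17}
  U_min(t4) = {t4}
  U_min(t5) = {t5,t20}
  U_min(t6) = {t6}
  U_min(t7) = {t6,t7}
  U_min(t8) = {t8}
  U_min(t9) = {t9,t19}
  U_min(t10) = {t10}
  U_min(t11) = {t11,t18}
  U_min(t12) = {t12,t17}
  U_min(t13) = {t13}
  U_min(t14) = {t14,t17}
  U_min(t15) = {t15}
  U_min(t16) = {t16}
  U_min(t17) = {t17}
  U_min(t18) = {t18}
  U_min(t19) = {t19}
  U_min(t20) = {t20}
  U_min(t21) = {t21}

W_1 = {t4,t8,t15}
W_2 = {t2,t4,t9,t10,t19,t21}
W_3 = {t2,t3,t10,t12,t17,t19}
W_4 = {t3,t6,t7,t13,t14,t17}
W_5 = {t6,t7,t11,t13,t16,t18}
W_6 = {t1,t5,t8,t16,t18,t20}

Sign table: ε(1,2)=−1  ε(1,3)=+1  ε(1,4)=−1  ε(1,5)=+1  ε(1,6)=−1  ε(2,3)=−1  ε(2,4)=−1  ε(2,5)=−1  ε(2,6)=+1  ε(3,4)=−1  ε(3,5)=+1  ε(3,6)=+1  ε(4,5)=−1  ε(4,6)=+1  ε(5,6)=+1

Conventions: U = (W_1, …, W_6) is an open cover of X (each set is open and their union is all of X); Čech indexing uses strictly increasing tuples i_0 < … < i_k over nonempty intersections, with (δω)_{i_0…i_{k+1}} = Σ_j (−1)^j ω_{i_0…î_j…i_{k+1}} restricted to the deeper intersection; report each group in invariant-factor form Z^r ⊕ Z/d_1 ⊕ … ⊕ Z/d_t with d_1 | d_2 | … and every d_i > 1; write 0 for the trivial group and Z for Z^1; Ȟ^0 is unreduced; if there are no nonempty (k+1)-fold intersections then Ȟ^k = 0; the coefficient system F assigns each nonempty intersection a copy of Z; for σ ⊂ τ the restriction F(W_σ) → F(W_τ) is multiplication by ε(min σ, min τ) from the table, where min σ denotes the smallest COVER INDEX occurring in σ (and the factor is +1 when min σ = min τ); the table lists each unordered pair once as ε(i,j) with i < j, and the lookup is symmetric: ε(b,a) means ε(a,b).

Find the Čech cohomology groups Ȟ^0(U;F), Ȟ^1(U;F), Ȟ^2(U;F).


Ȟ^0(U;F) ≅ 0,  Ȟ^1(U;F) ≅ Z/2,  Ȟ^2(U;F) ≅ 0

nerve of the cover:
  W12={t4} W16={t8} W23={t2,t10,t19} W34={t3,t17} W45={t6,t7,t13} W56={t16,t18}
C dims 6,6; δ0: rk 6, SNF 1^5·2
Ȟ^0 = (6 − 6) − 0 = 0, so Ȟ^0 ≅ 0
Ȟ^1 = (6 − 0) − 6 = 0 plus torsion [2], so Ȟ^1 ≅ Z/2
Ȟ^2 = (0 − 0) − 0 = 0, so Ȟ^2 ≅ 0


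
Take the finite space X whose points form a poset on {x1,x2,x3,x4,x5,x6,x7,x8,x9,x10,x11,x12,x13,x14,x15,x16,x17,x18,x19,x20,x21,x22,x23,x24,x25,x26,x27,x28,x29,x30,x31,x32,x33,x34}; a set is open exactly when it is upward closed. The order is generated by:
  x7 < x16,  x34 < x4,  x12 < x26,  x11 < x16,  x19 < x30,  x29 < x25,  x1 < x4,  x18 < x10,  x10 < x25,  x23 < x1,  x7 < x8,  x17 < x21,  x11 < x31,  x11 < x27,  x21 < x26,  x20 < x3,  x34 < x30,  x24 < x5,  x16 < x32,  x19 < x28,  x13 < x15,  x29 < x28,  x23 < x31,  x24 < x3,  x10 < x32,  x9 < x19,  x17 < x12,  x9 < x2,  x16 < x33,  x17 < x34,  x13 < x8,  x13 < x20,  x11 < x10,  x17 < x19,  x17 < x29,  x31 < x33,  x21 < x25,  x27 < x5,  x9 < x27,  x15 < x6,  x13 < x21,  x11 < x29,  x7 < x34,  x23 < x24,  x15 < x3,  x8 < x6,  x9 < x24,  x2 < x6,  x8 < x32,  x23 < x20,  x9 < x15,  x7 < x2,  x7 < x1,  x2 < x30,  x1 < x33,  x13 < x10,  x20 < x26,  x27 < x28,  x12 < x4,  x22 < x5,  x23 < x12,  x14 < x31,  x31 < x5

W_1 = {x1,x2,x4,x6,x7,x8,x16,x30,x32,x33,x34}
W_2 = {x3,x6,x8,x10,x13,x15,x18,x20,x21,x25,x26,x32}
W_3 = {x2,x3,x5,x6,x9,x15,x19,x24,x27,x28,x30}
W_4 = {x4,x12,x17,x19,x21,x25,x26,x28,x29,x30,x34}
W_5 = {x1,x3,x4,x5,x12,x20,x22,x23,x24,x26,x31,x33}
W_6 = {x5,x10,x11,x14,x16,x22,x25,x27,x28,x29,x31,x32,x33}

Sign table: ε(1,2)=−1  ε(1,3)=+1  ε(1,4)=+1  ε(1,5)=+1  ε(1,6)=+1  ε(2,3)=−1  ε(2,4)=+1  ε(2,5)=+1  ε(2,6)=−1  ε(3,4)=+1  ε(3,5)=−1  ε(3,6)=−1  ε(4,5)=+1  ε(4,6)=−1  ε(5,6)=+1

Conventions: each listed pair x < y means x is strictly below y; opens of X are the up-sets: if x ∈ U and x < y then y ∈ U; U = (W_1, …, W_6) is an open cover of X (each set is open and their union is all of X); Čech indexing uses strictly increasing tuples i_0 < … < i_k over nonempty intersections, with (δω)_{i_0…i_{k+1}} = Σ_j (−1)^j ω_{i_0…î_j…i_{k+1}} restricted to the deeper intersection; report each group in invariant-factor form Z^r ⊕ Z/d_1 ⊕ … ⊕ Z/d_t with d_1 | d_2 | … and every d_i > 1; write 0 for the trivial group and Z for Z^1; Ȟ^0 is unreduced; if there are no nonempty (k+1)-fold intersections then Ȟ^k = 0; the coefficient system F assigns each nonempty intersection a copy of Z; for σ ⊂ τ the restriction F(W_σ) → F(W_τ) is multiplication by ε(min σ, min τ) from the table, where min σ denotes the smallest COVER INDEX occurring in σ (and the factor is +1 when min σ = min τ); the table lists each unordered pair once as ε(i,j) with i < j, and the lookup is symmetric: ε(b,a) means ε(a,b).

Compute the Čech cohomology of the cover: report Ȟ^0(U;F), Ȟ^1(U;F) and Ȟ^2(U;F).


Ȟ^0 ≅ 0,  Ȟ^1 ≅ Z/2,  Ȟ^2 ≅ Z

intersection data:
  W12={x6,x8,x32} W13={x2,x6,x30} W14={x4,x30,x34} W15={x1,x4,x33} W16={x16,x32,x33} W23={x3,x6,x15} W24={x21,x25,x26} W25={x3,x20,x26} W26={x10,x25,x32} W34={x19,x28,x30} W35={x3,x5,x24} W36={x5,x27,x28} W45={x4,x12,x26} W46={x25,x28,x29} W56={x5,x22,x31,x33}
  W123={x6} W126={x32} W134={x30} W145={x4} W156={x33} W235={x3} W245={x26} W246={x25} W346={x28} W356={x5}
C dims 6,15,10; δ0: rk 6, SNF 1^5·2; δ1: rk 9, SNF 1^9
Ȟ^0 = (6 − 6) − 0 = 0, so Ȟ^0 ≅ 0
Ȟ^1 = (15 − 9) − 6 = 0 plus torsion [2], so Ȟ^1 ≅ Z/2
Ȟ^2 = (10 − 0) − 9 = 1, so Ȟ^2 ≅ Z


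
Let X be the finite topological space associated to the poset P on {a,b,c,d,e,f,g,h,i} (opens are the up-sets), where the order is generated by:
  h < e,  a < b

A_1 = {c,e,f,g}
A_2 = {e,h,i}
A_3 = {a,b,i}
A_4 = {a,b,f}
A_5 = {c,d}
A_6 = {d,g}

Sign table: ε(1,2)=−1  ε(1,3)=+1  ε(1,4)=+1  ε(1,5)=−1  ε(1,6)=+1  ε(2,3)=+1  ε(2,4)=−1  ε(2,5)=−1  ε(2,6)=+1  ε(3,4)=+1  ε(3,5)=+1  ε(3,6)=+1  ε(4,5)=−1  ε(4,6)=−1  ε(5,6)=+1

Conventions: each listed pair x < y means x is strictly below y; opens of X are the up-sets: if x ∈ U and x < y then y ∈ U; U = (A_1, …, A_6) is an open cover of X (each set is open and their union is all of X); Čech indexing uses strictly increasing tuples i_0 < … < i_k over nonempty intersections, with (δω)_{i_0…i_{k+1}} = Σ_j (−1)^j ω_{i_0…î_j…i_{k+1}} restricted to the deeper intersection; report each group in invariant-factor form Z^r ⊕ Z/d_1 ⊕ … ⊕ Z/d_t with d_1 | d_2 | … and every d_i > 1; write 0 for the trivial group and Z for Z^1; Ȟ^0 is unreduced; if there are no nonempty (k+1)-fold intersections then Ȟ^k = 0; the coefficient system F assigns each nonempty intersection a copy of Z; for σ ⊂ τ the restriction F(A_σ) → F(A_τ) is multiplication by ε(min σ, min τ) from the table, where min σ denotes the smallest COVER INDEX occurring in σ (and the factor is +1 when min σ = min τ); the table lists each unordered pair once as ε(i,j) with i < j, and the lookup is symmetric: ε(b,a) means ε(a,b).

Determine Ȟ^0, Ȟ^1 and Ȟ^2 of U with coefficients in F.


cover nerve:
  A12={e} A14={f} A15={c} A16={g} A23={i} A34={a,b} A56={d}
C dims 6,7; δ0: rk 6, SNF 1^5·2
Ȟ^0: (6−6)−0=0 ⇒ 0
Ȟ^1: (7−0)−6=1 plus torsion [2] ⇒ Z ⊕ Z/2
Ȟ^2: (0−0)−0=0 ⇒ 0

Ȟ^0(U;F) ≅ 0,  Ȟ^1(U;F) ≅ Z ⊕ Z/2,  Ȟ^2(U;F) ≅ 0


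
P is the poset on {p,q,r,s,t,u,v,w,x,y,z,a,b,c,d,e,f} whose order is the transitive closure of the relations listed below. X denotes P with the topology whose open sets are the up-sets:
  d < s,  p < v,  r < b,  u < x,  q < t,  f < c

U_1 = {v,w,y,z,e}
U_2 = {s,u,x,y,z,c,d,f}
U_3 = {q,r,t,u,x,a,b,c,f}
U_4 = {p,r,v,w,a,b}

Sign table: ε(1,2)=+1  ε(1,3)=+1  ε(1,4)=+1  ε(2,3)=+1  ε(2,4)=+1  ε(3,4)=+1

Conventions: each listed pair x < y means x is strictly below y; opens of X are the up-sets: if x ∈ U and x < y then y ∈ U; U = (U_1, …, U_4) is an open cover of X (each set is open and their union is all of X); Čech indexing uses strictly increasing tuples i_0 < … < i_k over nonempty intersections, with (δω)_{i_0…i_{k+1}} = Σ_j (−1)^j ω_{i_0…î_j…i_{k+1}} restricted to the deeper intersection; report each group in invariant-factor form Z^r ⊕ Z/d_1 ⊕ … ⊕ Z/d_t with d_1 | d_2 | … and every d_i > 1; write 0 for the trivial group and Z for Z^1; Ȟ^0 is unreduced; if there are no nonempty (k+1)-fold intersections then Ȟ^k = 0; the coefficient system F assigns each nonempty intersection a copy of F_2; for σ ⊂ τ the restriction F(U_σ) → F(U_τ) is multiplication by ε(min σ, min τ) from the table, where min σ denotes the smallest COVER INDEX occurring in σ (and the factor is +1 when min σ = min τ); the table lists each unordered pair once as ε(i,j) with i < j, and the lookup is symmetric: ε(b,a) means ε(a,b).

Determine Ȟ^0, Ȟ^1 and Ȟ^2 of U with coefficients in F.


Ȟ^0 = Z/2,  Ȟ^1 = Z/2,  Ȟ^2 = 0

cover nerve:
  U12={y,z} U14={v,w} U23={u,x,c,f} U34={r,a,b}
C dims 4,4; δ0: rk_F2 3
Ȟ^0: (4−3)−0=1 ⇒ Z/2
Ȟ^1: (4−0)−3=1 ⇒ Z/2
Ȟ^2: (0−0)−0=0 ⇒ 0


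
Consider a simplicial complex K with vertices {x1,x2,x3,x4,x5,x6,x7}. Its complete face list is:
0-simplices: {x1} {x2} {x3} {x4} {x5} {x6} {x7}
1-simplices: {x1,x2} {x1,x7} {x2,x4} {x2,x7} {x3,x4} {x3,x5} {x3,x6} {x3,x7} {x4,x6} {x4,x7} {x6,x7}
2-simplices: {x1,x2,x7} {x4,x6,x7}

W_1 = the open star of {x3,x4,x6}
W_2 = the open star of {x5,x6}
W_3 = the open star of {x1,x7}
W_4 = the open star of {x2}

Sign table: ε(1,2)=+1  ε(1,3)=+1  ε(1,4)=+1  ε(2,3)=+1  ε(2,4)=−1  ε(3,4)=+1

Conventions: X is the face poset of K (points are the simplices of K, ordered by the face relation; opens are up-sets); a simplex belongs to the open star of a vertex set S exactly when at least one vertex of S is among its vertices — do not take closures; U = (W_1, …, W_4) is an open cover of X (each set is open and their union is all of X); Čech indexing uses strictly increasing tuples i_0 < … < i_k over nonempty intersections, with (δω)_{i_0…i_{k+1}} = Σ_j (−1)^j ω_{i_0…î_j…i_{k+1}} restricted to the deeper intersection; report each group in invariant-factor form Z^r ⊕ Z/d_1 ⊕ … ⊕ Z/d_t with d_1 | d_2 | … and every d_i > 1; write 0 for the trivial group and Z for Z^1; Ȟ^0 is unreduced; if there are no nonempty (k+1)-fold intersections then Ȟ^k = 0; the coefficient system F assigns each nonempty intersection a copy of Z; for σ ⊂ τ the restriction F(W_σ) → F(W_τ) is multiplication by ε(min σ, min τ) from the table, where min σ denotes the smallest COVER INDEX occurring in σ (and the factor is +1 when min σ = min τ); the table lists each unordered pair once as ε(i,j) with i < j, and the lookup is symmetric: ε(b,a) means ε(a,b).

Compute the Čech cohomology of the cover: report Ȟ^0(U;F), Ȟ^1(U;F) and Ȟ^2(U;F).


intersection data:
  W1={{x3},{x4},{x6},{x2,x4},{x3,x4},{x3,x5},{x3,x6},{x3,x7},{x4,x6},{x4,x7},{x6,x7},{x4,x6,x7}} W2={{x5},{x6},{x3,x5},{x3,x6},{x4,x6},{x6,x7},{x4,x6,x7}} W3={{x1},{x7},{x1,x2},{x1,x7},{x2,x7},{x3,x7},{x4,x7},{x6,x7},{x1,x2,x7},{x4,x6,x7}} W4={{x2},{x1,x2},{x2,x4},{x2,x7},{x1,x2,x7}}
  W12={{x6},{x3,x5},{x3,x6},{x4,x6},{x6,x7},{x4,x6,x7}} W13={{x3,x7},{x4,x7},{x6,x7},{x4,x6,x7}} W14={{x2,x4}} W23={{x6,x7},{x4,x6,x7}} W34={{x1,x2},{x2,x7},{x1,x2,x7}}
  W123={{x6,x7},{x4,x6,x7}}
C dims 4,5,1; δ0: rk 3, SNF 1^3; δ1: rk 1, SNF 1^1
Ȟ^0 = (4 − 3) − 0 = 1, so Ȟ^0 ≅ Z
Ȟ^1 = (5 − 1) − 3 = 1, so Ȟ^1 ≅ Z
Ȟ^2 = (1 − 0) − 1 = 0, so Ȟ^2 ≅ 0

Ȟ^0 ≅ Z,  Ȟ^1 ≅ Z,  Ȟ^2 ≅ 0


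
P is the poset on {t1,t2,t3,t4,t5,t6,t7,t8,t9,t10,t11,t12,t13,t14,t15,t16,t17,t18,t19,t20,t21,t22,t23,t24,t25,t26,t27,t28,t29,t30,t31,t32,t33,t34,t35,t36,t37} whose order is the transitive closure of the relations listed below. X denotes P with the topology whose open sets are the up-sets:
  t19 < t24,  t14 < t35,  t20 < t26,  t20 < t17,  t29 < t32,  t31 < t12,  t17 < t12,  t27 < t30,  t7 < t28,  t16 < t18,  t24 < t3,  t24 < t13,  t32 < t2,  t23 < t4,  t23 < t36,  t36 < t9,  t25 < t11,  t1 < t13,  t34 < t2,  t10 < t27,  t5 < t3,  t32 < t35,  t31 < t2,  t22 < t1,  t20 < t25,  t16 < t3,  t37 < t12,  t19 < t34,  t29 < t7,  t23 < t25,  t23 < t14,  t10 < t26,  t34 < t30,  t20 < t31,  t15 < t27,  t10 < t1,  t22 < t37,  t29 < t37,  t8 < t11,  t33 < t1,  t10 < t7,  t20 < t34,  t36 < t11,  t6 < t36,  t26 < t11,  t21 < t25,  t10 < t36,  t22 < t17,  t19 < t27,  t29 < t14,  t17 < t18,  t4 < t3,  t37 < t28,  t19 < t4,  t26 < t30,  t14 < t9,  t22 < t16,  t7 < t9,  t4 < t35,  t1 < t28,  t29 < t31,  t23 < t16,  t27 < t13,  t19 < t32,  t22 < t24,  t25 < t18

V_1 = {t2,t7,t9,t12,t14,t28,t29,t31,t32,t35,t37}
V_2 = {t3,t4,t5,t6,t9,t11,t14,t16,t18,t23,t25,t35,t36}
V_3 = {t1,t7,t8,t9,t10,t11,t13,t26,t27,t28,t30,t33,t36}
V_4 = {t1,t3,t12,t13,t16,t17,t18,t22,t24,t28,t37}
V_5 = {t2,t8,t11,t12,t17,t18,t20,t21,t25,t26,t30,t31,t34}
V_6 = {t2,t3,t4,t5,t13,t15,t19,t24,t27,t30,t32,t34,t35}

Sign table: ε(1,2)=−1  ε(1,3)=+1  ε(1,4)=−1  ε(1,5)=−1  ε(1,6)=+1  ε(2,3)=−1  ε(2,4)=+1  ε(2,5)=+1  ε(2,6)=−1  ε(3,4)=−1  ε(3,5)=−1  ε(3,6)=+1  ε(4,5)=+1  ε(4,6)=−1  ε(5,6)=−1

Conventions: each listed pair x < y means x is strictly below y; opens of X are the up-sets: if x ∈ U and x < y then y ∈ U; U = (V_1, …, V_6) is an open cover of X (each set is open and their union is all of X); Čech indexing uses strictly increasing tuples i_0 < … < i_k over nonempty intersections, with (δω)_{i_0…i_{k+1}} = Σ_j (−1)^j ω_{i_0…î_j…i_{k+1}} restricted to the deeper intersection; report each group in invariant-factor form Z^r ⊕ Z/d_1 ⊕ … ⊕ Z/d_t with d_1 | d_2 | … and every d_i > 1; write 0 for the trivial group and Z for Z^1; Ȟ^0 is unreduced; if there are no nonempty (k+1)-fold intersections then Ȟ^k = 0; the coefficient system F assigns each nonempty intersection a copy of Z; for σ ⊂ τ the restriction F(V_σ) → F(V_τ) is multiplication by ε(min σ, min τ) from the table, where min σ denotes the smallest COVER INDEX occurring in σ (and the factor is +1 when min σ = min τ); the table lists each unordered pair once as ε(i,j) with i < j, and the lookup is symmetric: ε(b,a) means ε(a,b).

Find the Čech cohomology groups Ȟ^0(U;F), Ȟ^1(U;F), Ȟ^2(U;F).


nerve simplices:
  V12={t9,t14,t35} V13={t7,t9,t28} V14={t12,t28,t37} V15={t2,t12,t31} V16={t2,t32,t35} V23={t9,t11,t36} V24={t3,t16,t18} V25={t11,t18,t25} V26={t3,t4,t5,t35} V34={t1,t13,t28} V35={t8,t11,t26,t30} V36={t13,t27,t30} V45={t12,t17,t18} V46={t3,t13,t24} V56={t2,t30,t34}
  V123={t9} V126={t35} V134={t28} V145={t12} V156={t2} V235={t11} V245={t18} V246={t3} V346={t13} V356={t30}
C dims 6,15,10; δ0: rk 5, SNF 1^5; δ1: rk 10, SNF 1^9·2
degree 0: 6−5−0 = 1 → Ȟ^0 ≅ Z
degree 1: 15−10−5 = 0 → Ȟ^1 ≅ 0
degree 2: 10−0−10 = 0 plus torsion [2] → Ȟ^2 ≅ Z/2

Ȟ^0 ≅ Z,  Ȟ^1 ≅ 0,  Ȟ^2 ≅ Z/2


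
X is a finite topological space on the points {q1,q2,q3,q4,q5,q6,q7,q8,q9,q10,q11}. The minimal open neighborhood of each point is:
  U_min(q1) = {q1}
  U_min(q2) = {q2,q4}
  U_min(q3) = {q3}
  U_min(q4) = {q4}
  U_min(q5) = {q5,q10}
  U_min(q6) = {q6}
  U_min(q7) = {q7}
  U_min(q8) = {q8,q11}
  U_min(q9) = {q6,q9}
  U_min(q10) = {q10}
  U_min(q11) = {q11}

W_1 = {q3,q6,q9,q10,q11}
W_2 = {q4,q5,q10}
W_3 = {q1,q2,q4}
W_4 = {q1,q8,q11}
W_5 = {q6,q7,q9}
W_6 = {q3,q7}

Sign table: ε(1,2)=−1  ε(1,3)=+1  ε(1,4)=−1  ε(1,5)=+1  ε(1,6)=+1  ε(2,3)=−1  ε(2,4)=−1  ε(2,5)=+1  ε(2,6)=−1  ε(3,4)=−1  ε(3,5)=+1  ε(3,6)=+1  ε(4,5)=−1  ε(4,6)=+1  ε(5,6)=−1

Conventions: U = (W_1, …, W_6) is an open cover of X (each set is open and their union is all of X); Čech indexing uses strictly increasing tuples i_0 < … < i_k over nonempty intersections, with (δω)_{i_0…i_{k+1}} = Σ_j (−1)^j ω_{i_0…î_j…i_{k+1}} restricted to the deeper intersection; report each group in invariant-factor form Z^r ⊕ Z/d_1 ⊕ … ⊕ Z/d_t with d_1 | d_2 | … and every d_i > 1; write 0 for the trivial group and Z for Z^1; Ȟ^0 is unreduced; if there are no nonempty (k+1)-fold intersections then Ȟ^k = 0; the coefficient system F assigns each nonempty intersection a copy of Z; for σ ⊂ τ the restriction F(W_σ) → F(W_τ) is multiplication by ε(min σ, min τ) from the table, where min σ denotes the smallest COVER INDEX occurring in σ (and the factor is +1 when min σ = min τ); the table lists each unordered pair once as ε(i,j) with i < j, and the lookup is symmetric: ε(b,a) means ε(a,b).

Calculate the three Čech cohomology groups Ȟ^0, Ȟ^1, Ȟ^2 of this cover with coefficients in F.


intersection data:
  W12={q10} W14={q11} W15={q6,q9} W16={q3} W23={q4} W34={q1} W56={q7}
C dims 6,7; δ0: rk 6, SNF 1^5·2
Ȟ^0 = (6 − 6) − 0 = 0, so Ȟ^0 ≅ 0
Ȟ^1 = (7 − 0) − 6 = 1 plus torsion [2], so Ȟ^1 ≅ Z ⊕ Z/2
Ȟ^2 = (0 − 0) − 0 = 0, so Ȟ^2 ≅ 0

Ȟ^0 = 0, Ȟ^1 = Z ⊕ Z/2 and Ȟ^2 = 0


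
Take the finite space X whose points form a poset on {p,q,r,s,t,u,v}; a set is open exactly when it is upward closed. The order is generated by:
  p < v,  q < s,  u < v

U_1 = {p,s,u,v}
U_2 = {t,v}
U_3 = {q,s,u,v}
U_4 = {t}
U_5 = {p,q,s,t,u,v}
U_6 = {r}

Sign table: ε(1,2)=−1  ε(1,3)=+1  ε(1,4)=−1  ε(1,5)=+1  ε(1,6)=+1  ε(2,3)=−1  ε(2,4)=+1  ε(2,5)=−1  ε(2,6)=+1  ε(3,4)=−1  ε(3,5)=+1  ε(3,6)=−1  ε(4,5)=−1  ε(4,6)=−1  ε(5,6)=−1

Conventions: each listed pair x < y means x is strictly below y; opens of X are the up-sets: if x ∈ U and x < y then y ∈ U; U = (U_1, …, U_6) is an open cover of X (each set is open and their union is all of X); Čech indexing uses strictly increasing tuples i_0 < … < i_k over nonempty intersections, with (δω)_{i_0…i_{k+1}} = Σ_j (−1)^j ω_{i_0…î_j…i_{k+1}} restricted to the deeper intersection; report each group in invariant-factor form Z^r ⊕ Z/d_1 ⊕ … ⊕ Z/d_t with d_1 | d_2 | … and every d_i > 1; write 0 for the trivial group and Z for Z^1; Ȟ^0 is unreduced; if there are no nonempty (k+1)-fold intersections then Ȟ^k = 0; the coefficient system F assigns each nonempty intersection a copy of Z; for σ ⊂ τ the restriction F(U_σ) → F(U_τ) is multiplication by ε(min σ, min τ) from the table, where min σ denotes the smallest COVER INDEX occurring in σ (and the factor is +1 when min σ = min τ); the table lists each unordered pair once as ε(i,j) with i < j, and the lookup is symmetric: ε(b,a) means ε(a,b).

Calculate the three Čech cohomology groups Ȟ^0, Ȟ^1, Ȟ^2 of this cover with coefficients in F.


intersection data:
  U12={v} U13={s,u,v} U15={p,s,u,v} U23={v} U24={t} U25={t,v} U35={q,s,u,v} U45={t}
  U123={v} U125={v} U135={s,u,v} U235={v} U245={t}
  U1235={v}
C dims 6,8,5,1; δ0: rk 4, SNF 1^4; δ1: rk 4, SNF 1^4; δ2: rk 1, SNF 1^1
Ȟ^0 = (6 − 4) − 0 = 2, so Ȟ^0 ≅ Z^2
Ȟ^1 = (8 − 4) − 4 = 0, so Ȟ^1 ≅ 0
Ȟ^2 = (5 − 1) − 4 = 0, so Ȟ^2 ≅ 0

Ȟ^0 ≅ Z^2,  Ȟ^1 ≅ 0,  Ȟ^2 ≅ 0


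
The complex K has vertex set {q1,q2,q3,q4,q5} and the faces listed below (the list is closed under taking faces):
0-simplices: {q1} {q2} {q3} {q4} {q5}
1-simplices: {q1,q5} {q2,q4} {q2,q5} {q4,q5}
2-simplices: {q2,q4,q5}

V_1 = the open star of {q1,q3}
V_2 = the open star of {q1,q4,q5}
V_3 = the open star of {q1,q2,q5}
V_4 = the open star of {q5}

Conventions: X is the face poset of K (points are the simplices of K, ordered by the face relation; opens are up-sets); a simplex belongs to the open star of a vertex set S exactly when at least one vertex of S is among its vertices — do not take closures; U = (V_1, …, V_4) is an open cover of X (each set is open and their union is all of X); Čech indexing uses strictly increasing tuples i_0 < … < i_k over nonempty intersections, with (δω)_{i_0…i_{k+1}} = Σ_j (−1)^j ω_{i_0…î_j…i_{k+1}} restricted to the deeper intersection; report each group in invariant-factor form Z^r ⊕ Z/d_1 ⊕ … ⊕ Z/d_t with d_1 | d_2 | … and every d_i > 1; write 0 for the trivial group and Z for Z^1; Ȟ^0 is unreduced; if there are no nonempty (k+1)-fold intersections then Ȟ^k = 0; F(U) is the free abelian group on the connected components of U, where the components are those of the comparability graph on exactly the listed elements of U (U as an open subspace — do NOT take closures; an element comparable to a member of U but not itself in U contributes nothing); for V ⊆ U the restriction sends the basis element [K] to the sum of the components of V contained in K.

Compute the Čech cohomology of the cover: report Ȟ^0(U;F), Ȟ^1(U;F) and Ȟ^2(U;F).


nerve simplices:
  V1={{q1},{q3},{q1,q5}} V2={{q1},{q4},{q5},{q1,q5},{q2,q4},{q2,q5},{q4,q5},{q2,q4,q5}} V3={{q1},{q2},{q5},{q1,q5},{q2,q4},{q2,q5},{q4,q5},{q2,q4,q5}} V4={{q5},{q1,q5},{q2,q5},{q4,q5},{q2,q4,q5}}
  V12={{q1},{q1,q5}} V13={{q1},{q1,q5}} V14={{q1,q5}} V23={{q1},{q5},{q1,q5},{q2,q4},{q2,q5},{q4,q5},{q2,q4,q5}} V24={{q5},{q1,q5},{q2,q5},{q4,q5},{q2,q4,q5}} V34={{q5},{q1,q5},{q2,q5},{q4,q5},{q2,q4,q5}}
  V123={{q1},{q1,q5}} V124={{q1,q5}} V134={{q1,q5}} V234={{q5},{q1,q5},{q2,q5},{q4,q5},{q2,q4,q5}}
  V1234={{q1,q5}}
components per intersection:
  V1: {{q1},{q1,q5}} {{q3}}
  V2: {{q1},{q4},{q5},{q1,q5},{q2,q4},{q2,q5},{q4,q5},{q2,q4,q5}}
  V3: {{q1},{q2},{q5},{q1,q5},{q2,q4},{q2,q5},{q4,q5},{q2,q4,q5}}
  V4: {{q5},{q1,q5},{q2,q5},{q4,q5},{q2,q4,q5}}
  V12: {{q1},{q1,q5}}
  V13: {{q1},{q1,q5}}
  V14: {{q1,q5}}
  V23: {{q1},{q5},{q1,q5},{q2,q4},{q2,q5},{q4,q5},{q2,q4,q5}}
  V24: {{q5},{q1,q5},{q2,q5},{q4,q5},{q2,q4,q5}}
  V34: {{q5},{q1,q5},{q2,q5},{q4,q5},{q2,q4,q5}}
  V123: {{q1},{q1,q5}}
  V124: {{q1,q5}}
  V134: {{q1,q5}}
  V234: {{q5},{q1,q5},{q2,q5},{q4,q5},{q2,q4,q5}}
  V1234: {{q1,q5}}
C dims 5,6,4,1; δ0: rk 3, SNF 1^3; δ1: rk 3, SNF 1^3; δ2: rk 1, SNF 1^1
degree 0: 5−3−0 = 2 → Ȟ^0 ≅ Z^2
degree 1: 6−3−3 = 0 → Ȟ^1 ≅ 0
degree 2: 4−1−3 = 0 → Ȟ^2 ≅ 0

Ȟ^0(U;F) ≅ Z^2,  Ȟ^1(U;F) ≅ 0,  Ȟ^2(U;F) ≅ 0


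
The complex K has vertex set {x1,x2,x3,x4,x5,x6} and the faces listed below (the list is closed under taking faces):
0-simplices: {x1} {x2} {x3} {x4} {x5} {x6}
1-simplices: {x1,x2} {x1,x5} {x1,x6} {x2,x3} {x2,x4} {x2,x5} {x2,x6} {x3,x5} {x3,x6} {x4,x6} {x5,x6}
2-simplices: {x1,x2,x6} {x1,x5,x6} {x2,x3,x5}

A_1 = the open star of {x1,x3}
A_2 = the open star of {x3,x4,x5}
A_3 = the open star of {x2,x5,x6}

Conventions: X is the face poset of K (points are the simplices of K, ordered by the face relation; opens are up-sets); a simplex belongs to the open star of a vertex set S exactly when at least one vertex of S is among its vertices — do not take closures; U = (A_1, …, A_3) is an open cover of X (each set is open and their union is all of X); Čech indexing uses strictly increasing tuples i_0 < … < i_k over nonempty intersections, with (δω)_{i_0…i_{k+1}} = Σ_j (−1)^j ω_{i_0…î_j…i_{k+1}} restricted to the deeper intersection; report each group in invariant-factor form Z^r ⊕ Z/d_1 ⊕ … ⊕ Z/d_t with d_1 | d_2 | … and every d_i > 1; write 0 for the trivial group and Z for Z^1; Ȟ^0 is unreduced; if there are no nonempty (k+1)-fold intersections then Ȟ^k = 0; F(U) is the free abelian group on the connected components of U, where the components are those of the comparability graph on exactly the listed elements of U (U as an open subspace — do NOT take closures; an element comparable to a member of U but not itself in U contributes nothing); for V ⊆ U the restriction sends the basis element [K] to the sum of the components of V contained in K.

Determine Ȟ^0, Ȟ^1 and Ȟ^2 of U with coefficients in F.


cover nerve:
  A1={{x1},{x3},{x1,x2},{x1,x5},{x1,x6},{x2,x3},{x3,x5},{x3,x6},{x1,x2,x6},{x1,x5,x6},{x2,x3,x5}} A2={{x3},{x4},{x5},{x1,x5},{x2,x3},{x2,x4},{x2,x5},{x3,x5},{x3,x6},{x4,x6},{x5,x6},{x1,x5,x6},{x2,x3,x5}} A3={{x2},{x5},{x6},{x1,x2},{x1,x5},{x1,x6},{x2,x3},{x2,x4},{x2,x5},{x2,x6},{x3,x5},{x3,x6},{x4,x6},{x5,x6},{x1,x2,x6},{x1,x5,x6},{x2,x3,x5}}
  A12={{x3},{x1,x5},{x2,x3},{x3,x5},{x3,x6},{x1,x5,x6},{x2,x3,x5}} A13={{x1,x2},{x1,x5},{x1,x6},{x2,x3},{x3,x5},{x3,x6},{x1,x2,x6},{x1,x5,x6},{x2,x3,x5}} A23={{x5},{x1,x5},{x2,x3},{x2,x4},{x2,x5},{x3,x5},{x3,x6},{x4,x6},{x5,x6},{x1,x5,x6},{x2,x3,x5}}
  A123={{x1,x5},{x2,x3},{x3,x5},{x3,x6},{x1,x5,x6},{x2,x3,x5}}
components per intersection:
  A1: {{x1},{x1,x2},{x1,x5},{x1,x6},{x1,x2,x6},{x1,x5,x6}} {{x3},{x2,x3},{x3,x5},{x3,x6},{x2,x3,x5}}
  A2: {{x3},{x5},{x1,x5},{x2,x3},{x2,x5},{x3,x5},{x3,x6},{x5,x6},{x1,x5,x6},{x2,x3,x5}} {{x4},{x2,x4},{x4,x6}}
  A3: {{x2},{x5},{x6},{x1,x2},{x1,x5},{x1,x6},{x2,x3},{x2,x4},{x2,x5},{x2,x6},{x3,x5},{x3,x6},{x4,x6},{x5,x6},{x1,x2,x6},{x1,x5,x6},{x2,x3,x5}}
  A12: {{x3},{x2,x3},{x3,x5},{x3,x6},{x2,x3,x5}} {{x1,x5},{x1,x5,x6}}
  A13: {{x1,x2},{x1,x5},{x1,x6},{x1,x2,x6},{x1,x5,x6}} {{x2,x3},{x3,x5},{x2,x3,x5}} {{x3,x6}}
  A23: {{x5},{x1,x5},{x2,x3},{x2,x5},{x3,x5},{x5,x6},{x1,x5,x6},{x2,x3,x5}} {{x2,x4}} {{x3,x6}} {{x4,x6}}
  A123: {{x1,x5},{x1,x5,x6}} {{x2,x3},{x3,x5},{x2,x3,x5}} {{x3,x6}}
C dims 5,9,3; δ0: rk 4, SNF 1^4; δ1: rk 3, SNF 1^3
Ȟ^0: (5−4)−0=1 ⇒ Z
Ȟ^1: (9−3)−4=2 ⇒ Z^2
Ȟ^2: (3−0)−3=0 ⇒ 0

Ȟ^0 = Z, Ȟ^1 = Z^2 and Ȟ^2 = 0


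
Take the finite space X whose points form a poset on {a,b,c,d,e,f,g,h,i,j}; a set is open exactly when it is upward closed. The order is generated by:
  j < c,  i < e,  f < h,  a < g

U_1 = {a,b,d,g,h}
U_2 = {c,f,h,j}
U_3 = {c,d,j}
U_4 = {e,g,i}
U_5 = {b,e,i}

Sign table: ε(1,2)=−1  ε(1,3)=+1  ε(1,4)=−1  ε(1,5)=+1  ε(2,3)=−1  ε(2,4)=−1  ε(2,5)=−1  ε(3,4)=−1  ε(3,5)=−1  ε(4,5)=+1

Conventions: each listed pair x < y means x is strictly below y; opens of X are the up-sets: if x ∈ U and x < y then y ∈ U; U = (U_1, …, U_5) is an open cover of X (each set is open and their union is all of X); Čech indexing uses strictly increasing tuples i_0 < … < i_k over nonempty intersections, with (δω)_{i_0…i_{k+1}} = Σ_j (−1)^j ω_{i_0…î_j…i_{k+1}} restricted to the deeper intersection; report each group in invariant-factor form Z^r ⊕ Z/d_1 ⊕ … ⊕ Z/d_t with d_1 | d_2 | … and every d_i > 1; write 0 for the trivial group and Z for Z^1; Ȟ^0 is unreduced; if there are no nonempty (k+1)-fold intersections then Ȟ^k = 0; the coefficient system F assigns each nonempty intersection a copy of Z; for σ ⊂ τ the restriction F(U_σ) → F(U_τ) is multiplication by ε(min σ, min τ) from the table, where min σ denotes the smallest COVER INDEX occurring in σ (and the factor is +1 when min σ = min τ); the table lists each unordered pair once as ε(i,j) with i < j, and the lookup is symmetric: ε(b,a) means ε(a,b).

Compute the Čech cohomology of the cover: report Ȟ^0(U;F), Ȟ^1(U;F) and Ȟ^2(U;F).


intersection data:
  U12={h} U13={d} U14={g} U15={b} U23={c,j} U45={e,i}
C dims 5,6; δ0: rk 5, SNF 1^4·2
Ȟ^0 = (5 − 5) − 0 = 0, so Ȟ^0 ≅ 0
Ȟ^1 = (6 − 0) − 5 = 1 plus torsion [2], so Ȟ^1 ≅ Z ⊕ Z/2
Ȟ^2 = (0 − 0) − 0 = 0, so Ȟ^2 ≅ 0

Ȟ^0 ≅ 0,  Ȟ^1 ≅ Z ⊕ Z/2,  Ȟ^2 ≅ 0


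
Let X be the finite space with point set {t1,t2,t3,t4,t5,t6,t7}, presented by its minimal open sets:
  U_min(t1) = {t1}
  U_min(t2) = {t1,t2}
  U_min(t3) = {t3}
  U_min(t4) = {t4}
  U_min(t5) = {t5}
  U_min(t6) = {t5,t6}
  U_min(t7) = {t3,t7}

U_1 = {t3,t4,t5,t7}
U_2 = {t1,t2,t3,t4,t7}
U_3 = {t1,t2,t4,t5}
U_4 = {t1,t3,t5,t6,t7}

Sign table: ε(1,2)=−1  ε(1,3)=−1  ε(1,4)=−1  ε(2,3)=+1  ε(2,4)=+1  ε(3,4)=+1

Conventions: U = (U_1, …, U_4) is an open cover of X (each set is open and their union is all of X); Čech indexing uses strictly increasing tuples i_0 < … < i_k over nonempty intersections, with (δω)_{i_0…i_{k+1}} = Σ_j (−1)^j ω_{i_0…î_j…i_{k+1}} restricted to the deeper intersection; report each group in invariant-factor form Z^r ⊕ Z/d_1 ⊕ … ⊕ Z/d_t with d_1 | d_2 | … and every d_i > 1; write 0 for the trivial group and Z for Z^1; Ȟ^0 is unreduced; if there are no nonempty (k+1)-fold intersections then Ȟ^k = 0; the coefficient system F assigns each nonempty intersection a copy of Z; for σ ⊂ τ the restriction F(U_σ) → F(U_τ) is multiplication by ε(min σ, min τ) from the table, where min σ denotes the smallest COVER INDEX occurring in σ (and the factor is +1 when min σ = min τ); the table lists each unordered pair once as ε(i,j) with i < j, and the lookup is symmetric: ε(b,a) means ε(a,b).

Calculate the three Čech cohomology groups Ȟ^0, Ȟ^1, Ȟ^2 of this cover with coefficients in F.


intersection data:
  U12={t3,t4,t7} U13={t4,t5} U14={t3,t5,t7} U23={t1,t2,t4} U24={t1,t3,t7} U34={t1,t5}
  U123={t4} U124={t3,t7} U134={t5} U234={t1}
C dims 4,6,4; δ0: rk 3, SNF 1^3; δ1: rk 3, SNF 1^3
Ȟ^0 = (4 − 3) − 0 = 1, so Ȟ^0 ≅ Z
Ȟ^1 = (6 − 3) − 3 = 0, so Ȟ^1 ≅ 0
Ȟ^2 = (4 − 0) − 3 = 1, so Ȟ^2 ≅ Z

Ȟ^0 = Z, Ȟ^1 = 0 and Ȟ^2 = Z


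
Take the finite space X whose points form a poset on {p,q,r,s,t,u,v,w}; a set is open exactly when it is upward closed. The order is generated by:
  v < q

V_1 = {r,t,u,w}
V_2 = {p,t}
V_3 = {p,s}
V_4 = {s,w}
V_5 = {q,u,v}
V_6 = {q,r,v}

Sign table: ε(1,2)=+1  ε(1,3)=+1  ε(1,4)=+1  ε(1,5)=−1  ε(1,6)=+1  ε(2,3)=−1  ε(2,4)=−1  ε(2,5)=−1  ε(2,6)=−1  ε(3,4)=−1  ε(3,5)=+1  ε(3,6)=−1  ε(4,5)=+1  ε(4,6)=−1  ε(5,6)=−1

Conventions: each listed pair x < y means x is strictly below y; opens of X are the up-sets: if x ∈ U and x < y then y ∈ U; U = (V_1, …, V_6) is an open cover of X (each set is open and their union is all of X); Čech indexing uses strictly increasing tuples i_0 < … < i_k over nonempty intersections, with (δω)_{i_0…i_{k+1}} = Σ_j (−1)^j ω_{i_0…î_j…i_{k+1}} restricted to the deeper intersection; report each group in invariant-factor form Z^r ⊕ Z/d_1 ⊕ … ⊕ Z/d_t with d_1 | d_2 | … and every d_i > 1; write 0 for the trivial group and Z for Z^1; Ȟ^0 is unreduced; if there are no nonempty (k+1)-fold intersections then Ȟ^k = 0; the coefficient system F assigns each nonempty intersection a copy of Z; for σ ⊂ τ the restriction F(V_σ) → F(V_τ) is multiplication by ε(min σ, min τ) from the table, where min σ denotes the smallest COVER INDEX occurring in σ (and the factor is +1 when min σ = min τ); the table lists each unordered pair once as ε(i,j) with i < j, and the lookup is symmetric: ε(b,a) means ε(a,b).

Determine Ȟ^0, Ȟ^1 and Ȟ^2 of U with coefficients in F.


intersection data:
  V12={t} V14={w} V15={u} V16={r} V23={p} V34={s} V56={q,v}
C dims 6,7; δ0: rk 5, SNF 1^5
Ȟ^0 = (6 − 5) − 0 = 1, so Ȟ^0 ≅ Z
Ȟ^1 = (7 − 0) − 5 = 2, so Ȟ^1 ≅ Z^2
Ȟ^2 = (0 − 0) − 0 = 0, so Ȟ^2 ≅ 0

Ȟ^0 ≅ Z,  Ȟ^1 ≅ Z^2,  Ȟ^2 ≅ 0
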